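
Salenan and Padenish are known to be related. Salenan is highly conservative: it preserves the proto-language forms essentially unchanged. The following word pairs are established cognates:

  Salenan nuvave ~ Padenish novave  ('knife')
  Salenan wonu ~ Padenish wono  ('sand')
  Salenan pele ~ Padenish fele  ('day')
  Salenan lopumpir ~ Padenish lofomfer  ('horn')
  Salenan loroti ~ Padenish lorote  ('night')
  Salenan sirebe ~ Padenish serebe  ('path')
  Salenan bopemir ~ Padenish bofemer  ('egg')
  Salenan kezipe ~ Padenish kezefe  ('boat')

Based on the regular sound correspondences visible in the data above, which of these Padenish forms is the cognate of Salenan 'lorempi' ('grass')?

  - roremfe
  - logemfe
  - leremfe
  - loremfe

lopumpir ~ lofomfer — Salenan p corresponds to Padenish f after a consonant, before a front vowel.
loroti ~ lorote — Salenan i corresponds to Padenish e word-finally.
Applying these to Salenan 'lorempi':
  lorempi → loremfi   (p→f after a consonant, before a front vowel)
  loremfi → loremfe   (i→e word-finally)
So the Padenish cognate is 'loremfe'.

loremfe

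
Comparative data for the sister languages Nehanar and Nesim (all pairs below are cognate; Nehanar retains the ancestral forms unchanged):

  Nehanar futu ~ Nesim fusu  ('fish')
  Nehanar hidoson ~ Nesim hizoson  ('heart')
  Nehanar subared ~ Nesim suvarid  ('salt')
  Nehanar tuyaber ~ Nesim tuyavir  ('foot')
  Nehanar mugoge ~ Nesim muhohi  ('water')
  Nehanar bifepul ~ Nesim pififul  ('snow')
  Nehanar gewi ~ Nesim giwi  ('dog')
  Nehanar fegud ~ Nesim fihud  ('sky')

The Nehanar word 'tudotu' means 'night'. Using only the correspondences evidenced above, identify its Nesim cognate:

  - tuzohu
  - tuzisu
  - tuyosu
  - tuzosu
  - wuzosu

tuzosu

hidoson ~ hizoson — Nehanar d corresponds to Nesim z between vowels (before a back vowel).
futu ~ fusu — Nehanar t corresponds to Nesim s between vowels (before a back vowel).
Applying these to Nehanar 'tudotu':
  tudotu → tuzotu   (d→z between vowels (before a back vowel))
  tuzotu → tuzosu   (t→s between vowels (before a back vowel))
So the Nesim cognate is 'tuzosu'.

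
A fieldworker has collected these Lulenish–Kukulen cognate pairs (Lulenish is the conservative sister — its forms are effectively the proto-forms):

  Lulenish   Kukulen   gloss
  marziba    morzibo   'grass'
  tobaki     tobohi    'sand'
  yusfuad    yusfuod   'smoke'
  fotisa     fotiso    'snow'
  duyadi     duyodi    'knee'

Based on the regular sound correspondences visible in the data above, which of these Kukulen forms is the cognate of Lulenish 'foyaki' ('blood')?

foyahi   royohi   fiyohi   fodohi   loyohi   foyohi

foyohi

tobaki ~ tobohi, duyadi ~ duyodi — Lulenish a corresponds to Kukulen o after a consonant, before a consonant other than r, m, n, p, b, f, v.
tobaki ~ tobohi — Lulenish k corresponds to Kukulen h between vowels (before a front vowel).
Applying these to Lulenish 'foyaki':
  foyaki → foyoki   (a→o after a consonant, before a consonant other than r, m, n, p, b, f, v)
  foyoki → foyohi   (k→h between vowels (before a front vowel))
So the Kukulen cognate is 'foyohi'.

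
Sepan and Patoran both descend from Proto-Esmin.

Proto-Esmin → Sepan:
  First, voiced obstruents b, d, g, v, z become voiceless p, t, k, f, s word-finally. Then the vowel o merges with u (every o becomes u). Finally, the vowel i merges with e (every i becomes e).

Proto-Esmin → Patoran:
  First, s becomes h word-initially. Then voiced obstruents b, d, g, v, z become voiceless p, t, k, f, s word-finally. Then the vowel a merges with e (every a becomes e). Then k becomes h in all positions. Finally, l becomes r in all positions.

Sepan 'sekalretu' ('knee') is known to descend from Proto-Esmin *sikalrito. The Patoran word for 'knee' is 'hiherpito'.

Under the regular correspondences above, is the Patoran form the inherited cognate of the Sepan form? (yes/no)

no

Derive the expected Patoran reflex of *sikalrito:
Patoran: *sikalrito
  sikalrito → hikalrito   [debuccalisation]
  hikalrito (rule 2 does not apply)
  hikalrito → hikelrito   [vowel merger]
  hikelrito → hihelrito   [unconditioned shift]
  hihelrito → hiherrito   [unconditioned shift]
  giving Patoran hiherrito.
The regular Patoran reflex would be 'hiherrito', but the attested form is 'hiherpito'. The correspondence is irregular, so they are not cognates (the Patoran form has a different source).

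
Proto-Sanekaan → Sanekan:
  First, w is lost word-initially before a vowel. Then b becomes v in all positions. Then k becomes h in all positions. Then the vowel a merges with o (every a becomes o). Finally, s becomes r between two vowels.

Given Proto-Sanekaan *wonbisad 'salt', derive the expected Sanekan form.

onvirod

Sanekan: *wonbisad > onbisad > onvisad > onvisod > onvirod  (by glide loss, unconditioned shift, vowel merger, rhotacism)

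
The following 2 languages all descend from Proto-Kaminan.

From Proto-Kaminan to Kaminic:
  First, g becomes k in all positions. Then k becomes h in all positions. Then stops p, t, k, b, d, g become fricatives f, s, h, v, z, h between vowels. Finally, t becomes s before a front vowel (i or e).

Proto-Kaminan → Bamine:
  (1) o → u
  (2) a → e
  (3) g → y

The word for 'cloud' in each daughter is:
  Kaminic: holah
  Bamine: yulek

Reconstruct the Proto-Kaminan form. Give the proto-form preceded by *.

Position 4: Kaminic has a, Bamine has e. Kaminic preserves a here (none of its changes turn any other segment into a), so the proto-segment is *a.
Position 2: Kaminic has o, Bamine has u. Kaminic preserves o here (none of its changes turn any other segment into o), so the proto-segment is *o.
Position 1: Kaminic has h, Bamine has y. Taking the neighbouring segments as reconstructed: Kaminic h could go back to *k or *g or *h; Bamine y could go back to *g or *y — the one source consistent with every daughter is *g.
Verify the candidate proto-form against each daughter:
Kaminic: *golak > kolak > holah  (by unconditioned shift, unconditioned shift)
Bamine: start from *golak.
  rule 1 (vowel merger): golak → gulak
  rule 2 (vowel merger): gulak → gulek
  rule 3 (unconditioned shift): gulek → yulek
  ⇒ Bamine yulek
No other proto-form is consistent with every reflex, so the reconstruction is *golak.

*golak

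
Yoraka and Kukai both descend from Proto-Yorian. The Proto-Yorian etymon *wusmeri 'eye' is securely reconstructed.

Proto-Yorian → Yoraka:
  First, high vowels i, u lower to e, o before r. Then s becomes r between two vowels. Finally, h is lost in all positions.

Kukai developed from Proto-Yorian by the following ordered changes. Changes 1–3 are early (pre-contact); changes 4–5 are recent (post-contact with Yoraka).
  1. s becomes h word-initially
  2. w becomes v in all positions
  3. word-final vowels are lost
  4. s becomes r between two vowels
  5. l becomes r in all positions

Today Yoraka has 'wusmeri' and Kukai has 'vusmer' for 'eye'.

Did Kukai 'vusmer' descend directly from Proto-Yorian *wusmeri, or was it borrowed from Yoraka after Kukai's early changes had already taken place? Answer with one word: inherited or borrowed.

inherited

If inherited, *wusmeri would pass through all of Kukai's changes:
Kukai: *wusmeri
  wusmeri (rule 1 does not apply)
  wusmeri → vusmeri   [unconditioned shift]
  vusmeri → vusmer   [apocope]
  vusmer (rule 4 does not apply)
  vusmer (rule 5 does not apply)
  giving Kukai vusmer.
If borrowed from Yoraka 'wusmeri' after the early changes, it would undergo only the recent ones:
  rule 4 (rhotacism): no change (wusmeri)
  rule 5 (unconditioned shift): no change (wusmeri)
  ⇒ as a loan: wusmeri
Kukai 'vusmer' matches the inherited outcome exactly, so it is an inherited cognate, not a loan.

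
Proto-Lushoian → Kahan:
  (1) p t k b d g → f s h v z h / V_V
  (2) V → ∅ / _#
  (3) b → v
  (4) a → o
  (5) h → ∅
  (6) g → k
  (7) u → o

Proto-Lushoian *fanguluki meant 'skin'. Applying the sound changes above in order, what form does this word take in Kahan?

Kahan: start from *fanguluki.
  rule 1 (intervocalic lenition): fanguluki → fanguluhi
  rule 2 (apocope): fanguluhi → fanguluh
  rule 3: no change — fanguluh
  rule 4 (vowel merger): fanguluh → fonguluh
  rule 5 (h-loss): fonguluh → fongulu
  rule 6 (unconditioned shift): fongulu → fonkulu
  rule 7 (vowel merger): fonkulu → fonkolo
  ⇒ Kahan fonkolo

fonkolo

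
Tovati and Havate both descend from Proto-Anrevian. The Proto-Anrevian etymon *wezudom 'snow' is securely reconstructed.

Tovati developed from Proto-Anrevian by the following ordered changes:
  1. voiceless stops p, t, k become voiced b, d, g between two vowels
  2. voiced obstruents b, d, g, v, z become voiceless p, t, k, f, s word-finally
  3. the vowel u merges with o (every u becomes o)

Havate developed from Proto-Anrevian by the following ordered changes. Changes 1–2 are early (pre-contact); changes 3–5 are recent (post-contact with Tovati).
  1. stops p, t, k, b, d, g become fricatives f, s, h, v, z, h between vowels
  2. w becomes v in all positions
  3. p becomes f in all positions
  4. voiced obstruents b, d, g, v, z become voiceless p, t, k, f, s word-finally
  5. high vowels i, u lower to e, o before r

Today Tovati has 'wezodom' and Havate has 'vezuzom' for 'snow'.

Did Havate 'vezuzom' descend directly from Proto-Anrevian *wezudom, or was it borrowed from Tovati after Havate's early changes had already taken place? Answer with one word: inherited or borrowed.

If inherited, *wezudom would pass through all of Havate's changes:
Havate: *wezudom
  wezudom → wezuzom   [intervocalic lenition]
  wezuzom → vezuzom   [unconditioned shift]
  vezuzom (rule 3 does not apply)
  vezuzom (rule 4 does not apply)
  vezuzom (rule 5 does not apply)
  giving Havate vezuzom.
If borrowed from Tovati 'wezodom' after the early changes, it would undergo only the recent ones:
  rule 3 (unconditioned shift): no change (wezodom)
  rule 4 (final devoicing): no change (wezodom)
  rule 5 (pre-rhotic lowering): no change (wezodom)
  ⇒ as a loan: wezodom
Havate 'vezuzom' matches the inherited outcome exactly, so it is an inherited cognate, not a loan.

inherited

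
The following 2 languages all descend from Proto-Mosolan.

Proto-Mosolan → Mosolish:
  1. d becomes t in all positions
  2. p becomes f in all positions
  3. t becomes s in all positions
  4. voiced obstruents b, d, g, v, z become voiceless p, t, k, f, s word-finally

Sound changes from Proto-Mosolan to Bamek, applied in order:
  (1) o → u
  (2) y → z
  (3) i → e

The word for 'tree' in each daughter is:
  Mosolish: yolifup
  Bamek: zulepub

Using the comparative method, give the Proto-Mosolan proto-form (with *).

Position 7: Mosolish has p, Bamek has b. Bamek preserves b here (none of its changes turn any other segment into b), so the proto-segment is *b.
Position 2: Mosolish has o, Bamek has u. Mosolish preserves o here (none of its changes turn any other segment into o), so the proto-segment is *o.
Position 5: Mosolish has f, Bamek has p. Bamek preserves p here (none of its changes turn any other segment into p), so the proto-segment is *p.
Continuing position by position gives *yolipub; check it forward:
Mosolish: start from *yolipub.
  rule 1: no change — yolipub
  rule 2 (unconditioned shift): yolipub → yolifub
  rule 3: no change — yolifub
  rule 4 (final devoicing): yolifub → yolifup
  ⇒ Mosolish yolifup
Bamek: *yolipub > yulipub > zulipub > zulepub  (by vowel merger, unconditioned shift, vowel merger)
No other proto-form is consistent with every reflex, so the reconstruction is *yolipub.

*yolipub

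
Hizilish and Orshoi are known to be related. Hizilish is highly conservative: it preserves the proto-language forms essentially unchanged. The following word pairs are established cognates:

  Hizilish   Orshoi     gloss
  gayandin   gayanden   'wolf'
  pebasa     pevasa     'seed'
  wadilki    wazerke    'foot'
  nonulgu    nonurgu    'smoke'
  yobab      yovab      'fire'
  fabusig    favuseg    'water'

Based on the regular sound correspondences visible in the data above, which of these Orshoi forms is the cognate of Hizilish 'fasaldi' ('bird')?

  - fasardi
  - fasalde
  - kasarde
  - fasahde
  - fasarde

wadilki ~ wazerke, nonulgu ~ nonurgu — Hizilish l corresponds to Orshoi r after a vowel, before a consonant other than r, m, n, p, b, f, v.
wadilki ~ wazerke — Hizilish i corresponds to Orshoi e word-finally.
Applying these to Hizilish 'fasaldi':
  fasaldi → fasardi   (l→r after a vowel, before a consonant other than r, m, n, p, b, f, v)
  fasardi → fasarde   (i→e word-finally)
So the Orshoi cognate is 'fasarde'.

fasarde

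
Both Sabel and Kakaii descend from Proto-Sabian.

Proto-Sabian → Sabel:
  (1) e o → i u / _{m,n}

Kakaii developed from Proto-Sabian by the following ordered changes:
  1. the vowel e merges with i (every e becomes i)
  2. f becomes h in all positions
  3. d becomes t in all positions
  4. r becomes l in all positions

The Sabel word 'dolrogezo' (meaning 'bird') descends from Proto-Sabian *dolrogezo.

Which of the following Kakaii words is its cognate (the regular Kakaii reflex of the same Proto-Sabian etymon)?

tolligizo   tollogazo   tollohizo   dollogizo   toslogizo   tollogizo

Kakaii: start from *dolrogezo.
  rule 1 (vowel merger): dolrogezo → dolrogizo
  rule 2: no change — dolrogizo
  rule 3 (unconditioned shift): dolrogizo → tolrogizo
  rule 4 (unconditioned shift): tolrogizo → tollogizo
  ⇒ Kakaii tollogizo

tollogizo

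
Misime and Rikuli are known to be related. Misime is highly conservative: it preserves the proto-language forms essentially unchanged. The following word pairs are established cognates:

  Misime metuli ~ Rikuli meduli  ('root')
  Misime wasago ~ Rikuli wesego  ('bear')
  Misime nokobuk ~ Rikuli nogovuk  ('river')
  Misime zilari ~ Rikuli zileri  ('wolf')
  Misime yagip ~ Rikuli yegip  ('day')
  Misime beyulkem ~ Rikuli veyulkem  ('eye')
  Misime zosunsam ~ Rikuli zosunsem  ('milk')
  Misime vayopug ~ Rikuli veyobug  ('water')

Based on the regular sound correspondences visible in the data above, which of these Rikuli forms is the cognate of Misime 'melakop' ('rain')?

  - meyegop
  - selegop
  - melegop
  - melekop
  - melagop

melegop

wasago ~ wesego, yagip ~ yegip — Misime a corresponds to Rikuli e after a consonant, before a consonant other than r, m, n, p, b, f, v.
nokobuk ~ nogovuk — Misime k corresponds to Rikuli g between vowels (before a back vowel).
Applying these to Misime 'melakop':
  melakop → melekop   (a→e after a consonant, before a consonant other than r, m, n, p, b, f, v)
  melekop → melegop   (k→g between vowels (before a back vowel))
So the Rikuli cognate is 'melegop'.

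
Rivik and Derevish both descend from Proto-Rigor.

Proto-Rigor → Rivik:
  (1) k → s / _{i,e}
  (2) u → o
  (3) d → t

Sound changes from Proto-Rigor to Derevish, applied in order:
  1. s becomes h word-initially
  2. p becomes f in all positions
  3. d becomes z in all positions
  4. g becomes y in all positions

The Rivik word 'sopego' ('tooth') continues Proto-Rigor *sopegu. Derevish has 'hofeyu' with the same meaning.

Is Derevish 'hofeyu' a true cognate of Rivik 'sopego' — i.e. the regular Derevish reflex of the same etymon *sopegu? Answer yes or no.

yes

Derive the expected Derevish reflex of *sopegu:
Derevish: *sopegu
  sopegu → hopegu   [debuccalisation]
  hopegu → hofegu   [unconditioned shift]
  hofegu (rule 3 does not apply)
  hofegu → hofeyu   [unconditioned shift]
  giving Derevish hofeyu.
Derevish 'hofeyu' matches the regular reflex exactly, so the pair is cognate.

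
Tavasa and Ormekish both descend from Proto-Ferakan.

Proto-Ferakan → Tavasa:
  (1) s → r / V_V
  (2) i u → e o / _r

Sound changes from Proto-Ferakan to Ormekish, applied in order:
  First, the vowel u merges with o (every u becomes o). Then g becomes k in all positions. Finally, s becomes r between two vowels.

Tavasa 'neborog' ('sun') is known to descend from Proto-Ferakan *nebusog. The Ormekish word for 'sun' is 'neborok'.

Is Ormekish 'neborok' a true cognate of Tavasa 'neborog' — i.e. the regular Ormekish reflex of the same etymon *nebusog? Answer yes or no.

Derive the expected Ormekish reflex of *nebusog:
Ormekish: *nebusog > nebosog > nebosok > neborok  (by vowel merger, unconditioned shift, rhotacism)
Ormekish 'neborok' matches the regular reflex exactly, so the pair is cognate.

yes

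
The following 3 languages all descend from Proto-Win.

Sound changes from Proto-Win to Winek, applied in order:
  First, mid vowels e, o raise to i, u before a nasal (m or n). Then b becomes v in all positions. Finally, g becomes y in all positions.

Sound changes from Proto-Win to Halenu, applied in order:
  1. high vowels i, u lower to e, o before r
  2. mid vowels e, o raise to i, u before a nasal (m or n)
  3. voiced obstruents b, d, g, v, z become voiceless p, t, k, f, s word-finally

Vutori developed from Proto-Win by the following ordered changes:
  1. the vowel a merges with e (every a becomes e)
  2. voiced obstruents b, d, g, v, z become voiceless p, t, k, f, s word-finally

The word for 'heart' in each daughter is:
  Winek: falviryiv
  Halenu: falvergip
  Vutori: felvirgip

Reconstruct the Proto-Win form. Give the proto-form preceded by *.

*falvirgib

Position 9: Winek has v, Halenu has p, Vutori has p. Taking the neighbouring segments as reconstructed: Winek v could go back to *b or *v; Halenu p could go back to *p or *b; Vutori p could go back to *p or *b — the one source consistent with every daughter is *b.
Position 7: Winek has y, Halenu has g, Vutori has g. Halenu preserves g here (none of its changes turn any other segment into g), so the proto-segment is *g.
Continuing position by position gives *falvirgib; check it forward:
Winek: *falvirgib > falvirgiv > falviryiv  (by unconditioned shift, unconditioned shift)
Halenu: *falvirgib > falvergib > falvergip  (by pre-rhotic lowering, final devoicing)
Vutori: start from *falvirgib.
  rule 1 (vowel merger): falvirgib → felvirgib
  rule 2 (final devoicing): felvirgib → felvirgip
  ⇒ Vutori felvirgip
Only *falvirgib yields all of Winek falviryiv, Halenu falvergip, Vutori felvirgip.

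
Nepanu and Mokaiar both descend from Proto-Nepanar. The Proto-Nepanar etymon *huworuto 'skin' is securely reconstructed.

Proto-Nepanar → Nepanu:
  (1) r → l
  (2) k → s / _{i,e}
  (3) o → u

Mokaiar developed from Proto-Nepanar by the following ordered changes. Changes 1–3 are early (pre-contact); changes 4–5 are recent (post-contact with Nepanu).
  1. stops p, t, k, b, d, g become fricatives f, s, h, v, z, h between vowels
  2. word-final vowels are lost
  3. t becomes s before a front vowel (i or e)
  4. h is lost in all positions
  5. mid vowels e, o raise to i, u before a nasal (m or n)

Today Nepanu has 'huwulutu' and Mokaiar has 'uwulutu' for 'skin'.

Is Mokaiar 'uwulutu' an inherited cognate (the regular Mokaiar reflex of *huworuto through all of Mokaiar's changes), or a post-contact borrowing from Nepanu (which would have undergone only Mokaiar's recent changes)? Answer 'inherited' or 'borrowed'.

borrowed

If inherited, *huworuto would pass through all of Mokaiar's changes:
Mokaiar: *huworuto > huworuso > huworus > uworus  (by intervocalic lenition, apocope, h-loss)
If borrowed from Nepanu 'huwulutu' after the early changes, it would undergo only the recent ones:
  rule 4 (h-loss): huwulutu → uwulutu
  rule 5 (pre-nasal raising): no change (uwulutu)
  ⇒ as a loan: uwulutu
Mokaiar 'uwulutu' matches the loan outcome 'uwulutu', not the inherited 'uworus' — it skipped the early Mokaiar changes, so it was borrowed from Nepanu.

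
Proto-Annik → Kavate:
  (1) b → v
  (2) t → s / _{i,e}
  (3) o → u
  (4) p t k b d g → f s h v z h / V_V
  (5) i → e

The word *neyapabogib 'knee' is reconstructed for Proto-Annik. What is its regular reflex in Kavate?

neyafavuhev

Kavate: *neyapabogib
  neyapabogib → neyapavogiv   [unconditioned shift]
  neyapavogiv (rule 2 does not apply)
  neyapavogiv → neyapavugiv   [vowel merger]
  neyapavugiv → neyafavuhiv   [intervocalic lenition]
  neyafavuhiv → neyafavuhev   [vowel merger]
  giving Kavate neyafavuhev.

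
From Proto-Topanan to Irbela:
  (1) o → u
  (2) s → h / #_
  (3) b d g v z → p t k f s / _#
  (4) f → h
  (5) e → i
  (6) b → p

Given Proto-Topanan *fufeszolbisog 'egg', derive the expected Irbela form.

Irbela: *fufeszolbisog > fufeszulbisug > fufeszulbisuk > huheszulbisuk > huhiszulbisuk > huhiszulpisuk  (by vowel merger, final devoicing, unconditioned shift, vowel merger, unconditioned shift)

huhiszulpisuk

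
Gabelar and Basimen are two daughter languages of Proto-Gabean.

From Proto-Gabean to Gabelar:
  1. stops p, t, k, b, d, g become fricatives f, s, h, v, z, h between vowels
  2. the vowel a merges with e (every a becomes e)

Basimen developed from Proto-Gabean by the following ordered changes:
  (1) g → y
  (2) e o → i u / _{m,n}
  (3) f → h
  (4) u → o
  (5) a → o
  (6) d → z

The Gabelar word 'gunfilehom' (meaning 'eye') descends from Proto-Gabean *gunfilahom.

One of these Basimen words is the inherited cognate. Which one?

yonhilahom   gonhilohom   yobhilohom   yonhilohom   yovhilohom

Basimen: *gunfilahom > yunfilahom > yunfilahum > yunhilahum > yonhilahom > yonhilohom  (by unconditioned shift, pre-nasal raising, unconditioned shift, vowel merger, vowel merger)

yonhilohom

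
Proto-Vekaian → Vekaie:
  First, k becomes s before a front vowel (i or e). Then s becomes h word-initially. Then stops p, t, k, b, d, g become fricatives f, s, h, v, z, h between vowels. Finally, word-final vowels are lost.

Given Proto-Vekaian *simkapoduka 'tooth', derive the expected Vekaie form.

Vekaie: *simkapoduka
  simkapoduka (rule 1 does not apply)
  simkapoduka → himkapoduka   [debuccalisation]
  himkapoduka → himkafozuha   [intervocalic lenition]
  himkafozuha → himkafozuh   [apocope]
  giving Vekaie himkafozuh.

himkafozuh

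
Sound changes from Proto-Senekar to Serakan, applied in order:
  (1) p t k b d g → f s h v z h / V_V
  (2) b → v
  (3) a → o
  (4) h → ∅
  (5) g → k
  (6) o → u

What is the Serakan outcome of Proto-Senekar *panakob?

punuuv

Serakan: *panakob > panahob > panahov > ponohov > ponoov > punuuv  (by intervocalic lenition, unconditioned shift, vowel merger, h-loss, vowel merger)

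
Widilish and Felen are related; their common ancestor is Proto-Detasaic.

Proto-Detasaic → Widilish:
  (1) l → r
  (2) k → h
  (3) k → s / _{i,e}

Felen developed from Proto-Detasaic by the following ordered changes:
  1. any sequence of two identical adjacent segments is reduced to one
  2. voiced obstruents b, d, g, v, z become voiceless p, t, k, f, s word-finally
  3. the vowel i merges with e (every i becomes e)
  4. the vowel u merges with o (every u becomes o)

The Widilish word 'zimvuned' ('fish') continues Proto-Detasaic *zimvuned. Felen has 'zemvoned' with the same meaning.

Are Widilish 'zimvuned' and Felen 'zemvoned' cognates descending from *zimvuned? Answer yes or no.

Derive the expected Felen reflex of *zimvuned:
Felen: start from *zimvuned.
  rule 1: no change — zimvuned
  rule 2 (final devoicing): zimvuned → zimvunet
  rule 3 (vowel merger): zimvunet → zemvunet
  rule 4 (vowel merger): zemvunet → zemvonet
  ⇒ Felen zemvonet
The regular Felen reflex would be 'zemvonet', but the attested form is 'zemvoned'. The correspondence is irregular, so they are not cognates (the Felen form has a different source).

no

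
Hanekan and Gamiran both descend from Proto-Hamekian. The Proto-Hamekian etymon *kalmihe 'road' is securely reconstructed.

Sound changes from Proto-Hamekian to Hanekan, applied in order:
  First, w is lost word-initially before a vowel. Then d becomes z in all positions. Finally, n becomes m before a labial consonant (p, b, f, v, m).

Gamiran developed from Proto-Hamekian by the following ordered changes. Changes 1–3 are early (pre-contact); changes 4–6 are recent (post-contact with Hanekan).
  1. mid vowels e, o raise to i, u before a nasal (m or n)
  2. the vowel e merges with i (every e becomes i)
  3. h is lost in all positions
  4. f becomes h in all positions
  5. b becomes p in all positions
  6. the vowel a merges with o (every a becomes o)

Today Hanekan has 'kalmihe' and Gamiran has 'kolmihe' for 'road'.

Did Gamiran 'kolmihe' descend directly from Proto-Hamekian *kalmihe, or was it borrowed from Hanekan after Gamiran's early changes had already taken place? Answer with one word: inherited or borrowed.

borrowed

If inherited, *kalmihe would pass through all of Gamiran's changes:
Gamiran: *kalmihe > kalmihi > kalmii > kolmii  (by vowel merger, h-loss, vowel merger)
If borrowed from Hanekan 'kalmihe' after the early changes, it would undergo only the recent ones:
  rule 4 (unconditioned shift): no change (kalmihe)
  rule 5 (unconditioned shift): no change (kalmihe)
  rule 6 (vowel merger): kalmihe → kolmihe
  ⇒ as a loan: kolmihe
Gamiran 'kolmihe' matches the loan outcome 'kolmihe', not the inherited 'kolmii' — it skipped the early Gamiran changes, so it was borrowed from Hanekan.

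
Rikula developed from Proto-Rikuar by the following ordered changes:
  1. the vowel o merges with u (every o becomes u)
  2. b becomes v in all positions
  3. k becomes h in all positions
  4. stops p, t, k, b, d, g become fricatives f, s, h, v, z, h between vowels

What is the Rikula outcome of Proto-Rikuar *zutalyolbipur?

Rikula: start from *zutalyolbipur.
  rule 1 (vowel merger): zutalyolbipur → zutalyulbipur
  rule 2 (unconditioned shift): zutalyulbipur → zutalyulvipur
  rule 3: no change — zutalyulvipur
  rule 4 (intervocalic lenition): zutalyulvipur → zusalyulvifur
  ⇒ Rikula zusalyulvifur

zusalyulvifur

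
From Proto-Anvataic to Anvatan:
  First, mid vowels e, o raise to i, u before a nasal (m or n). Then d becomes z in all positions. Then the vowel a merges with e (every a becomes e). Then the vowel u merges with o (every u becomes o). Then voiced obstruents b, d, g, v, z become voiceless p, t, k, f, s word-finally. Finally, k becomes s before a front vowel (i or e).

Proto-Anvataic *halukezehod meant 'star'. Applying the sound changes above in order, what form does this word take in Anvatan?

Anvatan: *halukezehod
  halukezehod (rule 1 does not apply)
  halukezehod → halukezehoz   [unconditioned shift]
  halukezehoz → helukezehoz   [vowel merger]
  helukezehoz → helokezehoz   [vowel merger]
  helokezehoz → helokezehos   [final devoicing]
  helokezehos → helosezehos   [palatalisation]
  giving Anvatan helosezehos.

helosezehos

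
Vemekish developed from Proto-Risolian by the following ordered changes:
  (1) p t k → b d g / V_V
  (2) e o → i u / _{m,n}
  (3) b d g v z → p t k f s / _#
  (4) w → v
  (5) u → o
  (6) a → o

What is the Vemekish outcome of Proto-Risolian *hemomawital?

himomovidol

Vemekish: *hemomawital > hemomawidal > himumawidal > himumavidal > himomavidal > himomovidol  (by intervocalic voicing, pre-nasal raising, unconditioned shift, vowel merger, vowel merger)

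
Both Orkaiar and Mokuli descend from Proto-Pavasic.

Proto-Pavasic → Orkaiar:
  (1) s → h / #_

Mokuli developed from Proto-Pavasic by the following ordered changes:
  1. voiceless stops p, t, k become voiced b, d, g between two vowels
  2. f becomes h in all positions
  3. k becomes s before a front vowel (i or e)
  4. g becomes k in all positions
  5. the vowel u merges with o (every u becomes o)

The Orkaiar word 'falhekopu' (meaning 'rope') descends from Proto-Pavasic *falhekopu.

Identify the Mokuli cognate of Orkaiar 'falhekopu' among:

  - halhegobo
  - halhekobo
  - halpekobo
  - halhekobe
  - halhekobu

halhekobo

Mokuli: *falhekopu > falhegobu > halhegobu > halhekobu > halhekobo  (by intervocalic voicing, unconditioned shift, unconditioned shift, vowel merger)
Only 'halhekobo' matches the regular Mokuli development of *falhekopu.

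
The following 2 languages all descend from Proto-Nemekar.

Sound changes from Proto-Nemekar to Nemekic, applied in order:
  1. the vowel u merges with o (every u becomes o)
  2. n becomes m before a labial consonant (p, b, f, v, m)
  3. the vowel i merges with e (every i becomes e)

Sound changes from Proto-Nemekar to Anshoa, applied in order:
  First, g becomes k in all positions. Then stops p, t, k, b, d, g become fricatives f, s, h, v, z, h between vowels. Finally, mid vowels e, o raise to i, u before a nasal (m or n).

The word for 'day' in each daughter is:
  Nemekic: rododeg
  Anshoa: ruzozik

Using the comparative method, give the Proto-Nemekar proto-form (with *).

*rudodig

Position 7: Nemekic has g, Anshoa has k. Nemekic preserves g here (none of its changes turn any other segment into g), so the proto-segment is *g.
Position 5: Nemekic has d, Anshoa has z. Nemekic preserves d here (none of its changes turn any other segment into d), so the proto-segment is *d.
Position 3: Nemekic has d, Anshoa has z. Nemekic preserves d here (none of its changes turn any other segment into d), so the proto-segment is *d.
Continuing position by position gives *rudodig; check it forward:
Nemekic: *rudodig > rododig > rododeg  (by vowel merger, vowel merger)
Anshoa: *rudodig
  rudodig → rudodik   [unconditioned shift]
  rudodik → ruzozik   [intervocalic lenition]
  ruzozik (rule 3 does not apply)
  giving Anshoa ruzozik.
*rudodig is the unique common source.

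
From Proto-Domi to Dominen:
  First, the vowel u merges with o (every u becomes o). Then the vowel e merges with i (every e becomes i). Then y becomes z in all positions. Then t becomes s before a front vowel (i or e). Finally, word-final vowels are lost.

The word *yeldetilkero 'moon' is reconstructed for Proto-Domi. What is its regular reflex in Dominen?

Dominen: start from *yeldetilkero.
  rule 1: no change — yeldetilkero
  rule 2 (vowel merger): yeldetilkero → yilditilkiro
  rule 3 (unconditioned shift): yilditilkiro → zilditilkiro
  rule 4 (palatalisation): zilditilkiro → zildisilkiro
  rule 5 (apocope): zildisilkiro → zildisilkir
  ⇒ Dominen zildisilkir

zildisilkir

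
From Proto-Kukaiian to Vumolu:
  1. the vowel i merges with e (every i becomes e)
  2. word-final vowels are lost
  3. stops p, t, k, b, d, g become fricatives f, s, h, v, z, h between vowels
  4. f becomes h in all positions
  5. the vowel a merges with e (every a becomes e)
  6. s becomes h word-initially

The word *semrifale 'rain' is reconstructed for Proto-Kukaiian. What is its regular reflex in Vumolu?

Vumolu: *semrifale > semrefale > semrefal > semrehal > semrehel > hemrehel  (by vowel merger, apocope, unconditioned shift, vowel merger, debuccalisation)

hemrehel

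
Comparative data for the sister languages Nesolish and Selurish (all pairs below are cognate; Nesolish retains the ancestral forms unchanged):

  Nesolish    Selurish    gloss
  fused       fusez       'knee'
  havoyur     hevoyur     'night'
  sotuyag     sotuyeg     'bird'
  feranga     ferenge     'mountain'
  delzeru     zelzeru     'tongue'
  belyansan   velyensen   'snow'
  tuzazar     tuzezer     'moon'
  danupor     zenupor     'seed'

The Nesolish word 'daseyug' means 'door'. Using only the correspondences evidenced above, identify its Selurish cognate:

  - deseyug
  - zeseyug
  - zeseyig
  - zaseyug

zeseyug

danupor ~ zenupor — Nesolish d corresponds to Selurish z word-initially before a back vowel.
sotuyag ~ sotuyeg, tuzazar ~ tuzezer — Nesolish a corresponds to Selurish e after a consonant, before a consonant other than r, m, n, p, b, f, v.
Applying these to Nesolish 'daseyug':
  daseyug → zaseyug   (d→z word-initially before a back vowel)
  zaseyug → zeseyug   (a→e after a consonant, before a consonant other than r, m, n, p, b, f, v)
So the Selurish cognate is 'zeseyug'.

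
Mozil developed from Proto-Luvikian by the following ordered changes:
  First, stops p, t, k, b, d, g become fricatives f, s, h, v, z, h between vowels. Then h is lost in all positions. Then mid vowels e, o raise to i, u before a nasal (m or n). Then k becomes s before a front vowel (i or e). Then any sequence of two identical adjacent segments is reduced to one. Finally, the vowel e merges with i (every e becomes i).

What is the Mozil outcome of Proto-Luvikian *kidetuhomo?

sizisumo

Mozil: *kidetuhomo > kizesuhomo > kizesuomo > kizesuumo > sizesuumo > sizesumo > sizisumo  (by intervocalic lenition, h-loss, pre-nasal raising, palatalisation, degemination, vowel merger)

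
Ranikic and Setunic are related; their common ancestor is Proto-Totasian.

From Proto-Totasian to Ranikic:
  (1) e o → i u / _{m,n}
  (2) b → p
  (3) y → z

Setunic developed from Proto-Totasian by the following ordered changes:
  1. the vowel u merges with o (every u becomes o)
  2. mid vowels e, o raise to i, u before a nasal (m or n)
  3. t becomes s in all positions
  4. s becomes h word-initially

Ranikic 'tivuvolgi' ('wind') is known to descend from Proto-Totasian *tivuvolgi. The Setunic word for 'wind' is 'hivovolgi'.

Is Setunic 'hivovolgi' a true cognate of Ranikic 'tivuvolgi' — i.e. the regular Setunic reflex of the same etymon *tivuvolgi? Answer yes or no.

yes

Derive the expected Setunic reflex of *tivuvolgi:
Setunic: start from *tivuvolgi.
  rule 1 (vowel merger): tivuvolgi → tivovolgi
  rule 2: no change — tivovolgi
  rule 3 (unconditioned shift): tivovolgi → sivovolgi
  rule 4 (debuccalisation): sivovolgi → hivovolgi
  ⇒ Setunic hivovolgi
Setunic 'hivovolgi' matches the regular reflex exactly, so the pair is cognate.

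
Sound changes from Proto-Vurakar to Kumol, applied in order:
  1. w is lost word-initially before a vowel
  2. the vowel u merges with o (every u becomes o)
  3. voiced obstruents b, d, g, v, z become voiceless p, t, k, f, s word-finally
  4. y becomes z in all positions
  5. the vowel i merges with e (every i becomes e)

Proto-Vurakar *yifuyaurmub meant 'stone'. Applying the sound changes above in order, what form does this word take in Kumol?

zefozaormop

Kumol: *yifuyaurmub
  yifuyaurmub (rule 1 does not apply)
  yifuyaurmub → yifoyaormob   [vowel merger]
  yifoyaormob → yifoyaormop   [final devoicing]
  yifoyaormop → zifozaormop   [unconditioned shift]
  zifozaormop → zefozaormop   [vowel merger]
  giving Kumol zefozaormop.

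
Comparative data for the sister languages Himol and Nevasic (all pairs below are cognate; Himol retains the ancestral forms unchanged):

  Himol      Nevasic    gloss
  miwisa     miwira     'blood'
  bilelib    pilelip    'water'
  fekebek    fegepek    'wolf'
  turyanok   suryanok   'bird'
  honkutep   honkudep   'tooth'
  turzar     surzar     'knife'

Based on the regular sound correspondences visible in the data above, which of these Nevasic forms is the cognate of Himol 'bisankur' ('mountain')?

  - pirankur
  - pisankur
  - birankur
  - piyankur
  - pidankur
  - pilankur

bilelib ~ pilelip — Himol b corresponds to Nevasic p word-initially before a front vowel.
miwisa ~ miwira — Himol s corresponds to Nevasic r between vowels (before a back vowel).
Applying these to Himol 'bisankur':
  bisankur → pisankur   (b→p word-initially before a front vowel)
  pisankur → pirankur   (s→r between vowels (before a back vowel))
So the Nevasic cognate is 'pirankur'.

pirankur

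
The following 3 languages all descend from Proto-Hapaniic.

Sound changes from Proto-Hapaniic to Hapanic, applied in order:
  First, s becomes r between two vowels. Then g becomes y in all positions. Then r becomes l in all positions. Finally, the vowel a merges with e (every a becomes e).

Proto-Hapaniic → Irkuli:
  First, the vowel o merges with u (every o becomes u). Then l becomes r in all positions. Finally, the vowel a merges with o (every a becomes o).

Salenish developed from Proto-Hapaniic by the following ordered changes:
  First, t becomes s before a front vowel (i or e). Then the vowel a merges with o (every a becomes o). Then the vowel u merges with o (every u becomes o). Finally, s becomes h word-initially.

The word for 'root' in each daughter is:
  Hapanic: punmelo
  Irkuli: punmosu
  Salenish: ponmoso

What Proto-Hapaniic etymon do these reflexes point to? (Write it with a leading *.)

Position 6: Hapanic has l, Irkuli has s, Salenish has s. Irkuli preserves s here (none of its changes turn any other segment into s), so the proto-segment is *s.
Position 7: Hapanic has o, Irkuli has u, Salenish has o. Hapanic preserves o here (none of its changes turn any other segment into o), so the proto-segment is *o.
Position 2: Hapanic has u, Irkuli has u, Salenish has o. Hapanic preserves u here (none of its changes turn any other segment into u), so the proto-segment is *u.
Continuing position by position gives *punmaso; check it forward:
Hapanic: start from *punmaso.
  rule 1 (rhotacism): punmaso → punmaro
  rule 2: no change — punmaro
  rule 3 (unconditioned shift): punmaro → punmalo
  rule 4 (vowel merger): punmalo → punmelo
  ⇒ Hapanic punmelo
Irkuli: *punmaso > punmasu > punmosu  (by vowel merger, vowel merger)
Salenish: start from *punmaso.
  rule 1: no change — punmaso
  rule 2 (vowel merger): punmaso → punmoso
  rule 3 (vowel merger): punmoso → ponmoso
  rule 4: no change — ponmoso
  ⇒ Salenish ponmoso
Only *punmaso yields all of Hapanic punmelo, Irkuli punmosu, Salenish ponmoso.

*punmaso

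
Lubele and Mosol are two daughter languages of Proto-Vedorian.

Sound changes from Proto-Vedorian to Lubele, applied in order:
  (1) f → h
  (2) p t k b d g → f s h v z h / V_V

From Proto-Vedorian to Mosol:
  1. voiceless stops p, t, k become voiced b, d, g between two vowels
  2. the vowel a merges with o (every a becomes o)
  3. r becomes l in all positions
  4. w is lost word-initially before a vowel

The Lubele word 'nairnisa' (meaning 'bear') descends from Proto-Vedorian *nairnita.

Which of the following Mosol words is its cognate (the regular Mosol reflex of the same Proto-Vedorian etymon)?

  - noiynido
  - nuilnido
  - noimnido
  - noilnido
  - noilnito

noilnido

Mosol: *nairnita
  nairnita → nairnida   [intervocalic voicing]
  nairnida → noirnido   [vowel merger]
  noirnido → noilnido   [unconditioned shift]
  noilnido (rule 4 does not apply)
  giving Mosol noilnido.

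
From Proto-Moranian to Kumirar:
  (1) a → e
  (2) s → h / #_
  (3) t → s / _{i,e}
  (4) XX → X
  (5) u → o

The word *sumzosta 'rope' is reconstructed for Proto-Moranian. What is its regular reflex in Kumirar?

homzose

Kumirar: start from *sumzosta.
  rule 1 (vowel merger): sumzosta → sumzoste
  rule 2 (debuccalisation): sumzoste → humzoste
  rule 3 (palatalisation): humzoste → humzosse
  rule 4 (degemination): humzosse → humzose
  rule 5 (vowel merger): humzose → homzose
  ⇒ Kumirar homzose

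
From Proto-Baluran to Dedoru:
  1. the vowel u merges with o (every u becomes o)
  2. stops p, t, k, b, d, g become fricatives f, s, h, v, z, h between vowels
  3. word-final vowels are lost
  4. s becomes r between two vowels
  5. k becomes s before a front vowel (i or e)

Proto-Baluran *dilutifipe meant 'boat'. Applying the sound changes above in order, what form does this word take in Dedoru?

Dedoru: start from *dilutifipe.
  rule 1 (vowel merger): dilutifipe → dilotifipe
  rule 2 (intervocalic lenition): dilotifipe → dilosifife
  rule 3 (apocope): dilosifife → dilosifif
  rule 4 (rhotacism): dilosifif → dilorifif
  rule 5: no change — dilorifif
  ⇒ Dedoru dilorifif

dilorifif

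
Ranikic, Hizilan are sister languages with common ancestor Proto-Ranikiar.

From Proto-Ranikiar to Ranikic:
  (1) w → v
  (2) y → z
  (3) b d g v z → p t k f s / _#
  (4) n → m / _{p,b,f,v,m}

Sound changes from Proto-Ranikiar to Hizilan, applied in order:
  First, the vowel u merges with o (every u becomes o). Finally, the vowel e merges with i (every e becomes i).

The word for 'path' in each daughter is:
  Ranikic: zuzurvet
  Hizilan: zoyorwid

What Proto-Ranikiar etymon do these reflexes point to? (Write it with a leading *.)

*zuyurwed

Position 7: Ranikic has e, Hizilan has i. Ranikic preserves e here (none of its changes turn any other segment into e), so the proto-segment is *e.
Position 8: Ranikic has t, Hizilan has d. Hizilan preserves d here (none of its changes turn any other segment into d), so the proto-segment is *d.
Position 4: Ranikic has u, Hizilan has o. Ranikic preserves u here (none of its changes turn any other segment into u), so the proto-segment is *u.
Verify the candidate proto-form against each daughter:
Ranikic: *zuyurwed > zuyurved > zuzurved > zuzurvet  (by unconditioned shift, unconditioned shift, final devoicing)
Hizilan: start from *zuyurwed.
  rule 1 (vowel merger): zuyurwed → zoyorwed
  rule 2 (vowel merger): zoyorwed → zoyorwid
  ⇒ Hizilan zoyorwid
No other proto-form is consistent with every reflex, so the reconstruction is *zuyurwed.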